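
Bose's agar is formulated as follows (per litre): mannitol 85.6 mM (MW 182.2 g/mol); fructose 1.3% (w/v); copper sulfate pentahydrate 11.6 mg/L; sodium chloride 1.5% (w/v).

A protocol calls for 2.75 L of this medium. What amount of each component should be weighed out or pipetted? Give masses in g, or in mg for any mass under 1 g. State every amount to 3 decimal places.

Scale factor relative to 1 L: 2.75.
mannitol: 85.6 mmol/L × 182.2 g/mol × 2.75 L ÷ 1000 = 42.890 g
fructose: 1.3% w/v = 13 g/L → 13 × 2.75 L = 35.750 g
copper sulfate pentahydrate: 11.6 mg/L × 2.75 L = 31.900 mg
sodium chloride: 1.5% w/v = 15 g/L → 15 × 2.75 L = 41.250 g

mannitol 42.890 g; fructose 35.750 g; copper sulfate pentahydrate 31.900 mg; sodium chloride 41.250 g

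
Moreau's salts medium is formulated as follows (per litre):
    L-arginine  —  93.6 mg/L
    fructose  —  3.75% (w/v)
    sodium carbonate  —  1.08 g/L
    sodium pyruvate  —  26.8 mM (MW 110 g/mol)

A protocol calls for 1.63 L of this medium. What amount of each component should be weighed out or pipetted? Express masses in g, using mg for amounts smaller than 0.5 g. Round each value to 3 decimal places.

L-arginine 152.568 mg; fructose 61.125 g; sodium carbonate 1.760 g; sodium pyruvate 4.805 g

Working volume: 1.63 L.
L-arginine: 93.6 mg/L × 1.63 L = 152.568 mg
fructose: 3.75% w/v = 37.5 g/L → 37.5 × 1.63 L = 61.125 g
sodium carbonate: 1.08 g/L × 1.63 L = 1.760 g
sodium pyruvate: 26.8 mmol/L × 110 g/mol × 1.63 L ÷ 1000 = 4.805 g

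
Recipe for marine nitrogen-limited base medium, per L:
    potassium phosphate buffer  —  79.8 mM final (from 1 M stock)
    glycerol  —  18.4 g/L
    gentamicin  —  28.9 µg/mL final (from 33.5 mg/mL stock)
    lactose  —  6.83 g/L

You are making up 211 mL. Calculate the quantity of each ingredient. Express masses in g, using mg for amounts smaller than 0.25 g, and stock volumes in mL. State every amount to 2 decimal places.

potassium phosphate buffer 16.84 mL; glycerol 3.88 g; gentamicin 0.18 mL; lactose 1.44 g

Scale factor relative to 1 L: 0.211.
potassium phosphate buffer: dilute stock: 79.8 mM × 211 mL ÷ 1000 mM = 16.84 mL
glycerol: 18.4 g/L × 0.211 L = 3.88 g
gentamicin: V = C2·V2/C1 = 28.9 µg/mL × 211 mL ÷ 33500 µg/mL = 0.18 mL
lactose: 6.83 g/L × 0.211 L = 1.44 g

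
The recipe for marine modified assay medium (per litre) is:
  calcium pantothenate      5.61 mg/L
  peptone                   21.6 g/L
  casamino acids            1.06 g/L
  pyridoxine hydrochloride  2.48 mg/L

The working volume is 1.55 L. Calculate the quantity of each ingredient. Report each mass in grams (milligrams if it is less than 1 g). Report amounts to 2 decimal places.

calcium pantothenate 8.70 mg; peptone 33.48 g; casamino acids 1.64 g; pyridoxine hydrochloride 3.84 mg

Scale factor relative to 1 L: 1.55.
calcium pantothenate: 5.61 mg/L × 1.55 L = 8.70 mg
peptone: 21.6 g/L × 1.55 L = 33.48 g
casamino acids: 1.06 g/L × 1.55 L = 1.64 g
pyridoxine hydrochloride: 2.48 mg/L × 1.55 L = 3.84 mg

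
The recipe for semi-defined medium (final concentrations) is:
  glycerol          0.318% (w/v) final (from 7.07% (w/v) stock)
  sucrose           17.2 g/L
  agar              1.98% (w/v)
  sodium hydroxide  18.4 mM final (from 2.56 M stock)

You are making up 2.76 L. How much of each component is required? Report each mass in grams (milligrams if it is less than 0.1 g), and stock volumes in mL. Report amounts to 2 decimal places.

Scale factor relative to 1 L: 2.76.
glycerol: dilute stock: 0.318% ÷ 7.07% × 2760 mL = 124.14 mL
sucrose: 17.2 g/L × 2.76 L = 47.47 g
agar: 1.98% w/v = 19.8 g/L → 19.8 × 2.76 L = 54.65 g
sodium hydroxide: V = C2·V2/C1 = 18.4 mM × 2760 mL ÷ 2560 mM = 19.84 mL

glycerol 124.14 mL; sucrose 47.47 g; agar 54.65 g; sodium hydroxide 19.84 mL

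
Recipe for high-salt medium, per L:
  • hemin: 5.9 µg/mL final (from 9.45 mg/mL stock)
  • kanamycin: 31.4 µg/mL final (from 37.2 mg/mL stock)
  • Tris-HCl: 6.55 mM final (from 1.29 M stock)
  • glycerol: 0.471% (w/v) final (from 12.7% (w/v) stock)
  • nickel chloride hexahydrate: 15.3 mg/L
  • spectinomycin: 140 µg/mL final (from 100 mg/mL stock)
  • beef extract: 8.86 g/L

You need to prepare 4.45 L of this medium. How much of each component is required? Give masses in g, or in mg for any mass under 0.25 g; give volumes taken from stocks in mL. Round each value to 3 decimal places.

Working volume: 4.45 L.
hemin: V = C2·V2/C1 = 5.9 µg/mL × 4450 mL ÷ 9450 µg/mL = 2.778 mL
kanamycin: dilute stock: 31.4 µg/mL × 4450 mL ÷ 37200 µg/mL = 3.756 mL
Tris-HCl: dilute stock: 6.55 mM × 4450 mL ÷ 1290 mM = 22.595 mL
glycerol: C1V1 = C2V2 → 0.471% ÷ 12.7% × 4450 mL = 165.035 mL
nickel chloride hexahydrate: 15.3 mg/L × 4.45 L = 68.085 mg
spectinomycin: C1V1 = C2V2 → 140 µg/mL × 4450 mL ÷ 100000 µg/mL = 6.230 mL
beef extract: 8.86 g/L × 4.45 L = 39.427 g

hemin 2.778 mL; kanamycin 3.756 mL; Tris-HCl 22.595 mL; glycerol 165.035 mL; nickel chloride hexahydrate 68.085 mg; spectinomycin 6.230 mL; beef extract 39.427 g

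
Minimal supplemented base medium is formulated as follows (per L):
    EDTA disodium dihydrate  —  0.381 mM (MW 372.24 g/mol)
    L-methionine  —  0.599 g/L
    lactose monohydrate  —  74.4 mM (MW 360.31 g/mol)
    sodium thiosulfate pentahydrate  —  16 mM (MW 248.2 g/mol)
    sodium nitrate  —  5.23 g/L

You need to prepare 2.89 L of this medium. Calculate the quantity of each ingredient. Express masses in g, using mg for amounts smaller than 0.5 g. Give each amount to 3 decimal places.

EDTA disodium dihydrate 409.870 mg; L-methionine 1.731 g; lactose monohydrate 77.472 g; sodium thiosulfate pentahydrate 11.477 g; sodium nitrate 15.115 g

Working volume: 2.89 L.
EDTA disodium dihydrate: 0.381 mmol/L × 372.24 mg/mmol × 2.89 L = 409.870 mg
L-methionine: 0.599 g/L × 2.89 L = 1.731 g
lactose monohydrate: 74.4 mmol/L × 360.31 g/mol × 2.89 L ÷ 1000 = 77.472 g
sodium thiosulfate pentahydrate: 16 mmol/L × 248.2 g/mol × 2.89 L ÷ 1000 = 11.477 g
sodium nitrate: 5.23 g/L × 2.89 L = 15.115 g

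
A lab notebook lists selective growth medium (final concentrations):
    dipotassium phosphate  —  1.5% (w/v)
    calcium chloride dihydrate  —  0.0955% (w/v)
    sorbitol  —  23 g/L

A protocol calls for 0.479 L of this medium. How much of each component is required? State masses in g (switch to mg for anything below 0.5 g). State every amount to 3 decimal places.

Scale factor relative to 1 L: 0.479.
dipotassium phosphate: 1.5 g per 100 mL × 479 mL ÷ 100 = 7.185 g
calcium chloride dihydrate: 0.0955% w/v = 0.955 g/L → 0.955 × 0.479 L = 0.457445 g = 457.445 mg
sorbitol: 23 g/L × 0.479 L = 11.017 g

dipotassium phosphate 7.185 g; calcium chloride dihydrate 457.445 mg; sorbitol 11.017 g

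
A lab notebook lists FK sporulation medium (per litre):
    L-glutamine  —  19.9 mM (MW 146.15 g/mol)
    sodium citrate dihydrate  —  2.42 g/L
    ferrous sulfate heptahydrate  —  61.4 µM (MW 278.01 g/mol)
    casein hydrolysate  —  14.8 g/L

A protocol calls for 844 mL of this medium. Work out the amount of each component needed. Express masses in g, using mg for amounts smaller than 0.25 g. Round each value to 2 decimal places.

L-glutamine 2.45 g; sodium citrate dihydrate 2.04 g; ferrous sulfate heptahydrate 14.41 mg; casein hydrolysate 12.49 g

Working volume: 844 mL = 0.844 L.
L-glutamine: 19.9 mmol/L × 146.15 g/mol × 0.844 L ÷ 1000 = 2.45 g
sodium citrate dihydrate: 2.42 g/L × 0.844 L = 2.04 g
ferrous sulfate heptahydrate: 61.4 µmol/L × 278.01 g/mol × 0.844 L ÷ 1000 = 14.41 mg
casein hydrolysate: 14.8 g/L × 0.844 L = 12.49 g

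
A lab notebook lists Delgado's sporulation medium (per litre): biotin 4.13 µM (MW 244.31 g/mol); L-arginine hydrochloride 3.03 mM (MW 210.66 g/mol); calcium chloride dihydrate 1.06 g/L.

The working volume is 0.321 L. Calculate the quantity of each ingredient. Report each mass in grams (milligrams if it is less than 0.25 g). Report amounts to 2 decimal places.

biotin 0.32 mg; L-arginine hydrochloride 204.89 mg; calcium chloride dihydrate 0.34 g

Scale factor relative to 1 L: 0.321.
biotin: 4.13 µmol/L × 244.31 g/mol × 0.321 L ÷ 1000 = 0.32 mg
L-arginine hydrochloride: 3.03 mmol/L × 210.66 mg/mmol × 0.321 L = 204.89 mg
calcium chloride dihydrate: 1.06 g/L × 0.321 L = 0.34 g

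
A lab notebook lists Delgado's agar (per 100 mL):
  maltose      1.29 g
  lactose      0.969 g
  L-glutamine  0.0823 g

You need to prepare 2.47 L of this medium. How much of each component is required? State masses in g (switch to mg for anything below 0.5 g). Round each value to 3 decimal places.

maltose 31.863 g; lactose 23.934 g; L-glutamine 2.033 g

Scale factor = 2470 mL / 100 mL = 24.7.
maltose: 1.29 g × (2470 mL / 100 mL) = 31.863 g
lactose: 0.969 g × (2470 mL / 100 mL) = 23.934 g
L-glutamine: 0.0823 g × (2470 mL / 100 mL) = 2.033 g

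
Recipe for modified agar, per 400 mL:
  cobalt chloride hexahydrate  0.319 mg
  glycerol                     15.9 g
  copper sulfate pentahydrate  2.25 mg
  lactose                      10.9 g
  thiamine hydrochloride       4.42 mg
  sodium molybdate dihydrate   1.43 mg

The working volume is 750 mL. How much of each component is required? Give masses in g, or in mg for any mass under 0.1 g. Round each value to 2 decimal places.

cobalt chloride hexahydrate 0.60 mg; glycerol 29.81 g; copper sulfate pentahydrate 4.22 mg; lactose 20.44 g; thiamine hydrochloride 8.29 mg; sodium molybdate dihydrate 2.68 mg

Ratio of target to recipe volume: 750 / 400 = 1.875.
cobalt chloride hexahydrate: 0.319 mg × (750 mL / 400 mL) = 0.60 mg
glycerol: 15.9 g × (750 mL / 400 mL) = 29.81 g
copper sulfate pentahydrate: 2.25 mg × (750 mL / 400 mL) = 4.22 mg
lactose: 10.9 g × (750 mL / 400 mL) = 20.44 g
thiamine hydrochloride: 4.42 mg × (750 mL / 400 mL) = 8.29 mg
sodium molybdate dihydrate: 1.43 mg × (750 mL / 400 mL) = 2.68 mg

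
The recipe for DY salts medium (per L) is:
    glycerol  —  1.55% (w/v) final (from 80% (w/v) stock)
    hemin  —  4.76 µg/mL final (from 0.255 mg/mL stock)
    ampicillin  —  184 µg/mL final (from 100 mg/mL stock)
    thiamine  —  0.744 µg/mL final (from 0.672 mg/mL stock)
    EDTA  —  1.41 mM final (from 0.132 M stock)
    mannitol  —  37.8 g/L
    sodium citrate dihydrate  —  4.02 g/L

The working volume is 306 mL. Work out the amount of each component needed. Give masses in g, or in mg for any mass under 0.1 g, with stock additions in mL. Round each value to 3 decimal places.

glycerol 5.929 mL; hemin 5.712 mL; ampicillin 0.563 mL; thiamine 0.339 mL; EDTA 3.269 mL; mannitol 11.567 g; sodium citrate dihydrate 1.230 g

Scale factor relative to 1 L: 0.306.
glycerol: V = C2·V2/C1 = 1.55% ÷ 80% × 306 mL = 5.929 mL
hemin: V = C2·V2/C1 = 4.76 µg/mL × 306 mL ÷ 255 µg/mL = 5.712 mL
ampicillin: V = C2·V2/C1 = 184 µg/mL × 306 mL ÷ 100000 µg/mL = 0.563 mL
thiamine: C1V1 = C2V2 → 0.744 µg/mL × 306 mL ÷ 672 µg/mL = 0.339 mL
EDTA: C1V1 = C2V2 → 1.41 mM × 306 mL ÷ 132 mM = 3.269 mL
mannitol: 37.8 g/L × 0.306 L = 11.567 g
sodium citrate dihydrate: 4.02 g/L × 0.306 L = 1.230 g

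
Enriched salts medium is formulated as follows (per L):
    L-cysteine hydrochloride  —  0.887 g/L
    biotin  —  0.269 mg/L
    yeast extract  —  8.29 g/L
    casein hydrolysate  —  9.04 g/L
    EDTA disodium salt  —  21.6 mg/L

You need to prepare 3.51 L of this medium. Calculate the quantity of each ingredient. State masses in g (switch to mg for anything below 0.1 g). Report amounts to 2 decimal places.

Working volume: 3.51 L.
L-cysteine hydrochloride: 0.887 g/L × 3.51 L = 3.11 g
biotin: 0.269 mg/L × 3.51 L = 0.94 mg
yeast extract: 8.29 g/L × 3.51 L = 29.10 g
casein hydrolysate: 9.04 g/L × 3.51 L = 31.73 g
EDTA disodium salt: 21.6 mg/L × 3.51 L = 75.82 mg

L-cysteine hydrochloride 3.11 g; biotin 0.94 mg; yeast extract 29.10 g; casein hydrolysate 31.73 g; EDTA disodium salt 75.82 mg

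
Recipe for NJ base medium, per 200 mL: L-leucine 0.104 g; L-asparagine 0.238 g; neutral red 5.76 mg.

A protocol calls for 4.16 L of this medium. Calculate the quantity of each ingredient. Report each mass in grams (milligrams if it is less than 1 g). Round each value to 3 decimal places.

Ratio of target to recipe volume: 4160 / 200 = 20.8.
L-leucine: 0.104 g × (4160 mL / 200 mL) = 2.163 g
L-asparagine: 0.238 g × (4160 mL / 200 mL) = 4.950 g
neutral red: 5.76 mg × (4160 mL / 200 mL) = 119.808 mg

L-leucine 2.163 g; L-asparagine 4.950 g; neutral red 119.808 mg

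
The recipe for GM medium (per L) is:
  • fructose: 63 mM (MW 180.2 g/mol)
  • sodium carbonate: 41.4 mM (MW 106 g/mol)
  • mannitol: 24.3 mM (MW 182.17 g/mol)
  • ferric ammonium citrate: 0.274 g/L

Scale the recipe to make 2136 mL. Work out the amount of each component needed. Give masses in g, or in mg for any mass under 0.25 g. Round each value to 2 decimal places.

fructose 24.25 g; sodium carbonate 9.37 g; mannitol 9.46 g; ferric ammonium citrate 0.59 g

Working volume: 2136 mL = 2.136 L.
fructose: 63 mmol/L × 180.2 g/mol × 2.136 L ÷ 1000 = 24.25 g
sodium carbonate: 41.4 mmol/L × 106 g/mol × 2.136 L ÷ 1000 = 9.37 g
mannitol: 24.3 mmol/L × 182.17 g/mol × 2.136 L ÷ 1000 = 9.46 g
ferric ammonium citrate: 0.274 g/L × 2.136 L = 0.59 g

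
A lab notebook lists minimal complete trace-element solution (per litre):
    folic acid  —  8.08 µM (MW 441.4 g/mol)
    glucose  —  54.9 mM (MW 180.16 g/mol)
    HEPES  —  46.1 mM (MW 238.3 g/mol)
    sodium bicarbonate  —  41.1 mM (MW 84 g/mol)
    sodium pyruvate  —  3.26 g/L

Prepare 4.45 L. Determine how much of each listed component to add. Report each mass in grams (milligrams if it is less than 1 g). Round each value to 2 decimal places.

folic acid 15.87 mg; glucose 44.01 g; HEPES 48.89 g; sodium bicarbonate 15.36 g; sodium pyruvate 14.51 g

Working volume: 4.45 L.
folic acid: 8.08 µmol/L × 441.4 g/mol × 4.45 L ÷ 1000 = 15.87 mg
glucose: 54.9 mmol/L × 180.16 g/mol × 4.45 L ÷ 1000 = 44.01 g
HEPES: 46.1 mmol/L × 238.3 g/mol × 4.45 L ÷ 1000 = 48.89 g
sodium bicarbonate: 41.1 mmol/L × 84 g/mol × 4.45 L ÷ 1000 = 15.36 g
sodium pyruvate: 3.26 g/L × 4.45 L = 14.51 g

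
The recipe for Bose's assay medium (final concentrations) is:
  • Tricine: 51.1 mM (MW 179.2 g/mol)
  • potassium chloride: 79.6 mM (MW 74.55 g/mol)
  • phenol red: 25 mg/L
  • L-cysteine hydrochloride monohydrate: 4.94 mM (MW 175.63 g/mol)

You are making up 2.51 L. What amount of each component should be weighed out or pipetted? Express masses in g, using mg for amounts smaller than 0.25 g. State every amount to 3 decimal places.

Tricine 22.984 g; potassium chloride 14.895 g; phenol red 62.750 mg; L-cysteine hydrochloride monohydrate 2.178 g

Scale factor relative to 1 L: 2.51.
Tricine: 51.1 mmol/L × 179.2 g/mol × 2.51 L ÷ 1000 = 22.984 g
potassium chloride: 79.6 mmol/L × 74.55 g/mol × 2.51 L ÷ 1000 = 14.895 g
phenol red: 25 mg/L × 2.51 L = 62.750 mg
L-cysteine hydrochloride monohydrate: 4.94 mmol/L × 175.63 g/mol × 2.51 L ÷ 1000 = 2.178 g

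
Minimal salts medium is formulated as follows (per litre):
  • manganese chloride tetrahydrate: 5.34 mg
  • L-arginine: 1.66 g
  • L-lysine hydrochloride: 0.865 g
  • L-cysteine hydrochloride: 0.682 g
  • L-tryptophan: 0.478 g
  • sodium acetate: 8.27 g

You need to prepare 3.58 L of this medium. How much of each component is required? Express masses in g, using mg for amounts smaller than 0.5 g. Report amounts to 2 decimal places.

manganese chloride tetrahydrate 19.12 mg; L-arginine 5.94 g; L-lysine hydrochloride 3.10 g; L-cysteine hydrochloride 2.44 g; L-tryptophan 1.71 g; sodium acetate 29.61 g

Scale factor = 3580 mL / 1000 mL = 3.58.
manganese chloride tetrahydrate: 5.34 mg × (3580 mL / 1000 mL) = 19.12 mg
L-arginine: 1.66 g × (3580 mL / 1000 mL) = 5.94 g
L-lysine hydrochloride: 0.865 g × (3580 mL / 1000 mL) = 3.10 g
L-cysteine hydrochloride: 0.682 g × (3580 mL / 1000 mL) = 2.44 g
L-tryptophan: 0.478 g × (3580 mL / 1000 mL) = 1.71 g
sodium acetate: 8.27 g × (3580 mL / 1000 mL) = 29.61 g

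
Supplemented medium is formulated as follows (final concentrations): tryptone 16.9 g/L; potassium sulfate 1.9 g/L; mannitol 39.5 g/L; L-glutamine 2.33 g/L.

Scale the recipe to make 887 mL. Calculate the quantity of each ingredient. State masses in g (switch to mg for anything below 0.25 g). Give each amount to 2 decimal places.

Working volume: 887 mL = 0.887 L.
tryptone: 16.9 g/L × 0.887 L = 14.99 g
potassium sulfate: 1.9 g/L × 0.887 L = 1.69 g
mannitol: 39.5 g/L × 0.887 L = 35.04 g
L-glutamine: 2.33 g/L × 0.887 L = 2.07 g

tryptone 14.99 g; potassium sulfate 1.69 g; mannitol 35.04 g; L-glutamine 2.07 g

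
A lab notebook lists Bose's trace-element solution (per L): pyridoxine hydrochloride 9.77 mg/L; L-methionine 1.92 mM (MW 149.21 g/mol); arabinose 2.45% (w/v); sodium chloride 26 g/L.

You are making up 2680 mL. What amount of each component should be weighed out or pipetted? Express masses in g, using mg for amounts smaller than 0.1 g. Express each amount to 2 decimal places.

Working volume: 2680 mL = 2.68 L.
pyridoxine hydrochloride: 9.77 mg/L × 2.68 L = 26.18 mg
L-methionine: 1.92 mmol/L × 149.21 g/mol × 2.68 L ÷ 1000 = 0.77 g
arabinose: 2.45 g per 100 mL × 2680 mL ÷ 100 = 65.66 g
sodium chloride: 26 g/L × 2.68 L = 69.68 g

pyridoxine hydrochloride 26.18 mg; L-methionine 0.77 g; arabinose 65.66 g; sodium chloride 69.68 g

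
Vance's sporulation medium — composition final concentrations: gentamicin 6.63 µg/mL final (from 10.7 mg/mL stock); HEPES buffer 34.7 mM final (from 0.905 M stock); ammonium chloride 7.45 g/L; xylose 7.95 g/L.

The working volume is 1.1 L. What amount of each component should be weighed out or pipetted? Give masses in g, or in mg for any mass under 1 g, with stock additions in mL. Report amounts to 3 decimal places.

gentamicin 0.682 mL; HEPES buffer 42.177 mL; ammonium chloride 8.195 g; xylose 8.745 g

Scale factor relative to 1 L: 1.1.
gentamicin: V = C2·V2/C1 = 6.63 µg/mL × 1100 mL ÷ 10700 µg/mL = 0.682 mL
HEPES buffer: dilute stock: 34.7 mM × 1100 mL ÷ 905 mM = 42.177 mL
ammonium chloride: 7.45 g/L × 1.1 L = 8.195 g
xylose: 7.95 g/L × 1.1 L = 8.745 g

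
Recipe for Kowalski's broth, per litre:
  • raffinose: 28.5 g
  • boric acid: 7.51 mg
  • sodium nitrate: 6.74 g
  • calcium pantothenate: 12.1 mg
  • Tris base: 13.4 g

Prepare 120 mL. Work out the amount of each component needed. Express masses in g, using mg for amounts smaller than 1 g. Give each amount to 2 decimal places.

Ratio of target to recipe volume: 120 / 1000 = 0.12.
raffinose: 28.5 g × (120 mL / 1000 mL) = 3.42 g
boric acid: 7.51 mg × (120 mL / 1000 mL) = 0.90 mg
sodium nitrate: 6.74 g × (120 mL / 1000 mL) = 0.8088 g = 808.80 mg
calcium pantothenate: 12.1 mg × (120 mL / 1000 mL) = 1.45 mg
Tris base: 13.4 g × (120 mL / 1000 mL) = 1.61 g

raffinose 3.42 g; boric acid 0.90 mg; sodium nitrate 808.80 mg; calcium pantothenate 1.45 mg; Tris base 1.61 g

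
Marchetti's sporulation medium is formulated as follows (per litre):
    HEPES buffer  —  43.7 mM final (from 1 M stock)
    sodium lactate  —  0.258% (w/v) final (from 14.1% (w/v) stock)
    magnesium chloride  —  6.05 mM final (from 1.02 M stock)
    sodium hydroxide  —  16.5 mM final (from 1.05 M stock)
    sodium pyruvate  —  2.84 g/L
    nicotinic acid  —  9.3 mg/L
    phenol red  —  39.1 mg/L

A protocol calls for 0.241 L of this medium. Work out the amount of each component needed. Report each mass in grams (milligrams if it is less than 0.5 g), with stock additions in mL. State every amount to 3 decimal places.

Working volume: 0.241 L.
HEPES buffer: dilute stock: 43.7 mM × 241 mL ÷ 1000 mM = 10.532 mL
sodium lactate: V = C2·V2/C1 = 0.258% ÷ 14.1% × 241 mL = 4.410 mL
magnesium chloride: C1V1 = C2V2 → 6.05 mM × 241 mL ÷ 1020 mM = 1.429 mL
sodium hydroxide: dilute stock: 16.5 mM × 241 mL ÷ 1050 mM = 3.787 mL
sodium pyruvate: 2.84 g/L × 0.241 L = 0.684 g
nicotinic acid: 9.3 mg/L × 0.241 L = 2.241 mg
phenol red: 39.1 mg/L × 0.241 L = 9.423 mg

HEPES buffer 10.532 mL; sodium lactate 4.410 mL; magnesium chloride 1.429 mL; sodium hydroxide 3.787 mL; sodium pyruvate 0.684 g; nicotinic acid 2.241 mg; phenol red 9.423 mg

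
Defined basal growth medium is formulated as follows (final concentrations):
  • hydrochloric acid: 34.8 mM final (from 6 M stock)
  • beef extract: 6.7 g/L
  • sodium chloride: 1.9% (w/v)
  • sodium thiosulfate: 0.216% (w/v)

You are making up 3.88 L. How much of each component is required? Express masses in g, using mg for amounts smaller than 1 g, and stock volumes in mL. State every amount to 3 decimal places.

hydrochloric acid 22.504 mL; beef extract 25.996 g; sodium chloride 73.720 g; sodium thiosulfate 8.381 g

Scale factor relative to 1 L: 3.88.
hydrochloric acid: C1V1 = C2V2 → 34.8 mM × 3880 mL ÷ 6000 mM = 22.504 mL
beef extract: 6.7 g/L × 3.88 L = 25.996 g
sodium chloride: 1.9% w/v = 19 g/L → 19 × 3.88 L = 73.720 g
sodium thiosulfate: 0.216 g per 100 mL × 3880 mL ÷ 100 = 8.381 g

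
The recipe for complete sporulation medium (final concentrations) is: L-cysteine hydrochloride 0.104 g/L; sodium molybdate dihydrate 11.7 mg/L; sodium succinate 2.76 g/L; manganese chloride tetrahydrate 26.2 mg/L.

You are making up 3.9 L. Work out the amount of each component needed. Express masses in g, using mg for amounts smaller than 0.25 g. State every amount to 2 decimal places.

Scale factor relative to 1 L: 3.9.
L-cysteine hydrochloride: 0.104 g/L × 3.9 L = 0.41 g
sodium molybdate dihydrate: 11.7 mg/L × 3.9 L = 45.63 mg
sodium succinate: 2.76 g/L × 3.9 L = 10.76 g
manganese chloride tetrahydrate: 26.2 mg/L × 3.9 L = 102.18 mg

L-cysteine hydrochloride 0.41 g; sodium molybdate dihydrate 45.63 mg; sodium succinate 10.76 g; manganese chloride tetrahydrate 102.18 mg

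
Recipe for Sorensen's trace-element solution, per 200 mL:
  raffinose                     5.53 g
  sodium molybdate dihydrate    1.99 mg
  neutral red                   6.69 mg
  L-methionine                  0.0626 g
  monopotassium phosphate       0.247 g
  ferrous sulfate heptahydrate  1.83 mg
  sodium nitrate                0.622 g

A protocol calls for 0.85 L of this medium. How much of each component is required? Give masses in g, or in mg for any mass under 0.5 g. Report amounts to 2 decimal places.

raffinose 23.50 g; sodium molybdate dihydrate 8.46 mg; neutral red 28.43 mg; L-methionine 266.05 mg; monopotassium phosphate 1.05 g; ferrous sulfate heptahydrate 7.78 mg; sodium nitrate 2.64 g

Scale factor = 850 mL / 200 mL = 4.25.
raffinose: 5.53 g × (850 mL / 200 mL) = 23.50 g
sodium molybdate dihydrate: 1.99 mg × (850 mL / 200 mL) = 8.46 mg
neutral red: 6.69 mg × (850 mL / 200 mL) = 28.43 mg
L-methionine: 0.0626 g × (850 mL / 200 mL) = 0.26605 g = 266.05 mg
monopotassium phosphate: 0.247 g × (850 mL / 200 mL) = 1.05 g
ferrous sulfate heptahydrate: 1.83 mg × (850 mL / 200 mL) = 7.78 mg
sodium nitrate: 0.622 g × (850 mL / 200 mL) = 2.64 g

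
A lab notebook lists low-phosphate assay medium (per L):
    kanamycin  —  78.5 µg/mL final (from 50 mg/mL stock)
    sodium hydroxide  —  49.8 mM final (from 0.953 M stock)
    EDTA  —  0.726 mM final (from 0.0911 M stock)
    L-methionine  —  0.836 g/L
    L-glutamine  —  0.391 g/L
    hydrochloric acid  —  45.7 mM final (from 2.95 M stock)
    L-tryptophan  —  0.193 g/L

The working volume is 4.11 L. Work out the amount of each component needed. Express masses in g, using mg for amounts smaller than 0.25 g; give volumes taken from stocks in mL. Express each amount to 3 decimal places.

Scale factor relative to 1 L: 4.11.
kanamycin: dilute stock: 78.5 µg/mL × 4110 mL ÷ 50000 µg/mL = 6.453 mL
sodium hydroxide: dilute stock: 49.8 mM × 4110 mL ÷ 953 mM = 214.772 mL
EDTA: C1V1 = C2V2 → 0.726 mM × 4110 mL ÷ 91.1 mM = 32.754 mL
L-methionine: 0.836 g/L × 4.11 L = 3.436 g
L-glutamine: 0.391 g/L × 4.11 L = 1.607 g
hydrochloric acid: C1V1 = C2V2 → 45.7 mM × 4110 mL ÷ 2950 mM = 63.670 mL
L-tryptophan: 0.193 g/L × 4.11 L = 0.793 g

kanamycin 6.453 mL; sodium hydroxide 214.772 mL; EDTA 32.754 mL; L-methionine 3.436 g; L-glutamine 1.607 g; hydrochloric acid 63.670 mL; L-tryptophan 0.793 g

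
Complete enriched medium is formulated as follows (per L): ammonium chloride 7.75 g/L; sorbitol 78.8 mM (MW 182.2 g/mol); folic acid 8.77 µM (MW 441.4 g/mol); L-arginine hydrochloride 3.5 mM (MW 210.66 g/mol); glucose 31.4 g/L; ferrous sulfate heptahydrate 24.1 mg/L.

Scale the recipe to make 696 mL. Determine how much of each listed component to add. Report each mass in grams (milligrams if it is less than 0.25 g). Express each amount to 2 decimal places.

Target volume = 696 mL = 0.696 L.
ammonium chloride: 7.75 g/L × 0.696 L = 5.39 g
sorbitol: 78.8 mmol/L × 182.2 g/mol × 0.696 L ÷ 1000 = 9.99 g
folic acid: 8.77 µmol/L × 441.4 g/mol × 0.696 L ÷ 1000 = 2.69 mg
L-arginine hydrochloride: 3.5 mmol/L × 210.66 g/mol × 0.696 L ÷ 1000 = 0.51 g
glucose: 31.4 g/L × 0.696 L = 21.85 g
ferrous sulfate heptahydrate: 24.1 mg/L × 0.696 L = 16.77 mg

ammonium chloride 5.39 g; sorbitol 9.99 g; folic acid 2.69 mg; L-arginine hydrochloride 0.51 g; glucose 21.85 g; ferrous sulfate heptahydrate 16.77 mg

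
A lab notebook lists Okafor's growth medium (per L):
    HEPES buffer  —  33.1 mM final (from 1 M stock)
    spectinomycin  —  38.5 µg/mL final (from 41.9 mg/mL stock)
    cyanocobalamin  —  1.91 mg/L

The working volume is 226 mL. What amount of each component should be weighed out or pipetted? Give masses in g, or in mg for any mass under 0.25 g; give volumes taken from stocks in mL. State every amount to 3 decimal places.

Working volume: 226 mL = 0.226 L.
HEPES buffer: V = C2·V2/C1 = 33.1 mM × 226 mL ÷ 1000 mM = 7.481 mL
spectinomycin: dilute stock: 38.5 µg/mL × 226 mL ÷ 41900 µg/mL = 0.208 mL
cyanocobalamin: 1.91 mg/L × 0.226 L = 0.432 mg

HEPES buffer 7.481 mL; spectinomycin 0.208 mL; cyanocobalamin 0.432 mg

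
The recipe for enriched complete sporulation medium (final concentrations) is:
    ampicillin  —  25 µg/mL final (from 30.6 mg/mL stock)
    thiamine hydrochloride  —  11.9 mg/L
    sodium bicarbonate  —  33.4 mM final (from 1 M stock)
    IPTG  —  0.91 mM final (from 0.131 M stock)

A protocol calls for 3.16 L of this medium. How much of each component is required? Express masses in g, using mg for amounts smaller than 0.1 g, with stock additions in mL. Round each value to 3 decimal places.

Scale factor relative to 1 L: 3.16.
ampicillin: C1V1 = C2V2 → 25 µg/mL × 3160 mL ÷ 30600 µg/mL = 2.582 mL
thiamine hydrochloride: 11.9 mg/L × 3.16 L = 37.604 mg
sodium bicarbonate: V = C2·V2/C1 = 33.4 mM × 3160 mL ÷ 1000 mM = 105.544 mL
IPTG: dilute stock: 0.91 mM × 3160 mL ÷ 131 mM = 21.951 mL

ampicillin 2.582 mL; thiamine hydrochloride 37.604 mg; sodium bicarbonate 105.544 mL; IPTG 21.951 mL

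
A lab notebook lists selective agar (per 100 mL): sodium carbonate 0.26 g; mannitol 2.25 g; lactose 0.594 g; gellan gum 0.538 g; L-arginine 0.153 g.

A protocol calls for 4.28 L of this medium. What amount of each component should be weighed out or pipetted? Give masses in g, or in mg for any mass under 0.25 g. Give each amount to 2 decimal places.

Ratio of target to recipe volume: 4280 / 100 = 42.8.
sodium carbonate: 0.26 g × (4280 mL / 100 mL) = 11.13 g
mannitol: 2.25 g × (4280 mL / 100 mL) = 96.30 g
lactose: 0.594 g × (4280 mL / 100 mL) = 25.42 g
gellan gum: 0.538 g × (4280 mL / 100 mL) = 23.03 g
L-arginine: 0.153 g × (4280 mL / 100 mL) = 6.55 g

sodium carbonate 11.13 g; mannitol 96.30 g; lactose 25.42 g; gellan gum 23.03 g; L-arginine 6.55 g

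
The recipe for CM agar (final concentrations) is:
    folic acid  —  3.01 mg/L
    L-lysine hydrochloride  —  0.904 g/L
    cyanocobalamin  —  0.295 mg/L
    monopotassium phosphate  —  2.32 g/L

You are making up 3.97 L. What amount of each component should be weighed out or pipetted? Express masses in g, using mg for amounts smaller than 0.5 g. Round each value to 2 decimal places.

Working volume: 3.97 L.
folic acid: 3.01 mg/L × 3.97 L = 11.95 mg
L-lysine hydrochloride: 0.904 g/L × 3.97 L = 3.59 g
cyanocobalamin: 0.295 mg/L × 3.97 L = 1.17 mg
monopotassium phosphate: 2.32 g/L × 3.97 L = 9.21 g

folic acid 11.95 mg; L-lysine hydrochloride 3.59 g; cyanocobalamin 1.17 mg; monopotassium phosphate 9.21 g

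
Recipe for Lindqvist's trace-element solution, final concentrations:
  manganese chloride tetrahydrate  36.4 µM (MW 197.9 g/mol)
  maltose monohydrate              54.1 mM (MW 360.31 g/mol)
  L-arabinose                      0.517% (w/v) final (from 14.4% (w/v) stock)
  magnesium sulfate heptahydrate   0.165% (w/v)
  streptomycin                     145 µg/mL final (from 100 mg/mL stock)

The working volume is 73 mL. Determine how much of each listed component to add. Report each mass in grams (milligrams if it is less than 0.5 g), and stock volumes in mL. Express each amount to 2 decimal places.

manganese chloride tetrahydrate 0.53 mg; maltose monohydrate 1.42 g; L-arabinose 2.62 mL; magnesium sulfate heptahydrate 120.45 mg; streptomycin 0.11 mL

Scale factor relative to 1 L: 0.073.
manganese chloride tetrahydrate: 36.4 µmol/L × 197.9 g/mol × 0.073 L ÷ 1000 = 0.53 mg
maltose monohydrate: 54.1 mmol/L × 360.31 g/mol × 0.073 L ÷ 1000 = 1.42 g
L-arabinose: C1V1 = C2V2 → 0.517% ÷ 14.4% × 73 mL = 2.62 mL
magnesium sulfate heptahydrate: 0.165 g per 100 mL × 73 mL ÷ 100 = 0.12045 g = 120.45 mg
streptomycin: dilute stock: 145 µg/mL × 73 mL ÷ 100000 µg/mL = 0.11 mL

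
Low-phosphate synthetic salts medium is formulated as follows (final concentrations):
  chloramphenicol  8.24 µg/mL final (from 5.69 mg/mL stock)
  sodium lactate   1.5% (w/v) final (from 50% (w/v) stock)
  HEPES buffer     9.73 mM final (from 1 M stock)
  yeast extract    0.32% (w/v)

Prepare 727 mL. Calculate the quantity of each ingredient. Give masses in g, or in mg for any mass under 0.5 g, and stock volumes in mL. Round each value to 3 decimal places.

chloramphenicol 1.053 mL; sodium lactate 21.810 mL; HEPES buffer 7.074 mL; yeast extract 2.326 g

Target volume = 727 mL = 0.727 L.
chloramphenicol: dilute stock: 8.24 µg/mL × 727 mL ÷ 5690 µg/mL = 1.053 mL
sodium lactate: dilute stock: 1.5% ÷ 50% × 727 mL = 21.810 mL
HEPES buffer: dilute stock: 9.73 mM × 727 mL ÷ 1000 mM = 7.074 mL
yeast extract: 0.32 g per 100 mL × 727 mL ÷ 100 = 2.326 g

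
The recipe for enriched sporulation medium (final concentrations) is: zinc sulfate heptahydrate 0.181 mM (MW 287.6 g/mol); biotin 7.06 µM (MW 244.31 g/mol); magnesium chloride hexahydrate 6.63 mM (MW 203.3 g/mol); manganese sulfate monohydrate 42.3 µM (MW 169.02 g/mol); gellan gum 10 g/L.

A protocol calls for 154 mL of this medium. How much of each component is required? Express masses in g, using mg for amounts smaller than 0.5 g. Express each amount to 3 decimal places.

Scale factor relative to 1 L: 0.154.
zinc sulfate heptahydrate: 0.181 mmol/L × 287.6 mg/mmol × 0.154 L = 8.017 mg
biotin: 7.06 µmol/L × 244.31 g/mol × 0.154 L ÷ 1000 = 0.266 mg
magnesium chloride hexahydrate: 6.63 mmol/L × 203.3 mg/mmol × 0.154 L = 207.573 mg
manganese sulfate monohydrate: 42.3 µmol/L × 169.02 g/mol × 0.154 L ÷ 1000 = 1.101 mg
gellan gum: 10 g/L × 0.154 L = 1.540 g

zinc sulfate heptahydrate 8.017 mg; biotin 0.266 mg; magnesium chloride hexahydrate 207.573 mg; manganese sulfate monohydrate 1.101 mg; gellan gum 1.540 g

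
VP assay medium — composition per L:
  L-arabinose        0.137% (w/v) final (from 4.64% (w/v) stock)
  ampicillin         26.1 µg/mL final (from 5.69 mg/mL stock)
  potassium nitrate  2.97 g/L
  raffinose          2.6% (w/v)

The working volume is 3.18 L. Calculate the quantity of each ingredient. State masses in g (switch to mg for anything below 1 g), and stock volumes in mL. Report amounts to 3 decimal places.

Working volume: 3.18 L.
L-arabinose: C1V1 = C2V2 → 0.137% ÷ 4.64% × 3180 mL = 93.892 mL
ampicillin: dilute stock: 26.1 µg/mL × 3180 mL ÷ 5690 µg/mL = 14.587 mL
potassium nitrate: 2.97 g/L × 3.18 L = 9.445 g
raffinose: 2.6 g per 100 mL × 3180 mL ÷ 100 = 82.680 g

L-arabinose 93.892 mL; ampicillin 14.587 mL; potassium nitrate 9.445 g; raffinose 82.680 g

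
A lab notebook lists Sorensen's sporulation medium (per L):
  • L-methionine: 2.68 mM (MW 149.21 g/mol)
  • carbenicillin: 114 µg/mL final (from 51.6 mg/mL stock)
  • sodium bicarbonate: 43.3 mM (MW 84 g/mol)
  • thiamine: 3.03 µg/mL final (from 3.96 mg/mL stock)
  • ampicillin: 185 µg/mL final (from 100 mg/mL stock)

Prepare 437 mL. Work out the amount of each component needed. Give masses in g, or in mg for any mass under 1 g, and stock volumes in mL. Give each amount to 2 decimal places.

L-methionine 174.75 mg; carbenicillin 0.97 mL; sodium bicarbonate 1.59 g; thiamine 0.33 mL; ampicillin 0.81 mL

Target volume = 437 mL = 0.437 L.
L-methionine: 2.68 mmol/L × 149.21 mg/mmol × 0.437 L = 174.75 mg
carbenicillin: V = C2·V2/C1 = 114 µg/mL × 437 mL ÷ 51600 µg/mL = 0.97 mL
sodium bicarbonate: 43.3 mmol/L × 84 g/mol × 0.437 L ÷ 1000 = 1.59 g
thiamine: dilute stock: 3.03 µg/mL × 437 mL ÷ 3960 µg/mL = 0.33 mL
ampicillin: C1V1 = C2V2 → 185 µg/mL × 437 mL ÷ 100000 µg/mL = 0.81 mL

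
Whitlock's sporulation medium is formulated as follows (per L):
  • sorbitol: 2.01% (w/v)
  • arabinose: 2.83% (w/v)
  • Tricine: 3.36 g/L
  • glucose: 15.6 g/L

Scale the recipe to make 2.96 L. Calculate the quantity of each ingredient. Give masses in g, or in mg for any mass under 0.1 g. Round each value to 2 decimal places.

sorbitol 59.50 g; arabinose 83.77 g; Tricine 9.95 g; glucose 46.18 g

Working volume: 2.96 L.
sorbitol: 2.01% w/v = 20.1 g/L → 20.1 × 2.96 L = 59.50 g
arabinose: 2.83 g per 100 mL × 2960 mL ÷ 100 = 83.77 g
Tricine: 3.36 g/L × 2.96 L = 9.95 g
glucose: 15.6 g/L × 2.96 L = 46.18 g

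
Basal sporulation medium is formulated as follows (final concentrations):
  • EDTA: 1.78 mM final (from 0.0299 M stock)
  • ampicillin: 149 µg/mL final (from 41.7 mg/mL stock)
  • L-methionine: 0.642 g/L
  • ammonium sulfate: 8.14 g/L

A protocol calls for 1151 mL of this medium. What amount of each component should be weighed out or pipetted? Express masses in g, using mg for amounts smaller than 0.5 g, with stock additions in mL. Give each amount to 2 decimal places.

Scale factor relative to 1 L: 1.151.
EDTA: dilute stock: 1.78 mM × 1151 mL ÷ 29.9 mM = 68.52 mL
ampicillin: C1V1 = C2V2 → 149 µg/mL × 1151 mL ÷ 41700 µg/mL = 4.11 mL
L-methionine: 0.642 g/L × 1.151 L = 0.74 g
ammonium sulfate: 8.14 g/L × 1.151 L = 9.37 g

EDTA 68.52 mL; ampicillin 4.11 mL; L-methionine 0.74 g; ammonium sulfate 9.37 g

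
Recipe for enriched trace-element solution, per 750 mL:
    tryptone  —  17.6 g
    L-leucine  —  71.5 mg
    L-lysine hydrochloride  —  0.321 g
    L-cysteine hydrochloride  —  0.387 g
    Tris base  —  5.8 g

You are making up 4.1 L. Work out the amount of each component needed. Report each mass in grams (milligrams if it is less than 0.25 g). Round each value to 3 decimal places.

tryptone 96.213 g; L-leucine 0.391 g; L-lysine hydrochloride 1.755 g; L-cysteine hydrochloride 2.116 g; Tris base 31.707 g

Ratio of target to recipe volume: 4100 / 750 = 5.46667.
tryptone: 17.6 g × (4100 mL / 750 mL) = 96.213 g
L-leucine: 71.5 mg × (4100 mL / 750 mL) = 390.867 mg = 0.391 g
L-lysine hydrochloride: 0.321 g × (4100 mL / 750 mL) = 1.755 g
L-cysteine hydrochloride: 0.387 g × (4100 mL / 750 mL) = 2.116 g
Tris base: 5.8 g × (4100 mL / 750 mL) = 31.707 g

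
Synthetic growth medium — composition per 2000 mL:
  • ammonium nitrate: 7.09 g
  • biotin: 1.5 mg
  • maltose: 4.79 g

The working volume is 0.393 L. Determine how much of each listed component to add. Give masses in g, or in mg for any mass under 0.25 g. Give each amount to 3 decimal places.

ammonium nitrate 1.393 g; biotin 0.295 mg; maltose 0.941 g

Scale factor = 393 mL / 2000 mL = 0.1965.
ammonium nitrate: 7.09 g × (393 mL / 2000 mL) = 1.393 g
biotin: 1.5 mg × (393 mL / 2000 mL) = 0.295 mg
maltose: 4.79 g × (393 mL / 2000 mL) = 0.941 g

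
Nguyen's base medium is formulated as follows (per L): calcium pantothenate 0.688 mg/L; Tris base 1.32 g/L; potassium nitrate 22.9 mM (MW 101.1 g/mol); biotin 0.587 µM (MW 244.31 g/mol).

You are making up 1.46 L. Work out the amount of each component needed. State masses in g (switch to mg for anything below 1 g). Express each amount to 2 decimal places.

Working volume: 1.46 L.
calcium pantothenate: 0.688 mg/L × 1.46 L = 1.00 mg
Tris base: 1.32 g/L × 1.46 L = 1.93 g
potassium nitrate: 22.9 mmol/L × 101.1 g/mol × 1.46 L ÷ 1000 = 3.38 g
biotin: 0.587 µmol/L × 244.31 g/mol × 1.46 L ÷ 1000 = 0.21 mg

calcium pantothenate 1.00 mg; Tris base 1.93 g; potassium nitrate 3.38 g; biotin 0.21 mg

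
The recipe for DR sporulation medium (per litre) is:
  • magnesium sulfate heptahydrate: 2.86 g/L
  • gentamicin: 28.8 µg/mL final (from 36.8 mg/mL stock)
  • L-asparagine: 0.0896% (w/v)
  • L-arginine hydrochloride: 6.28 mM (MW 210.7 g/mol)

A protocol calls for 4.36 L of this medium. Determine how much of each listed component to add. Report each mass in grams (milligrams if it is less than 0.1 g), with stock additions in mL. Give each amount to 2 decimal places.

magnesium sulfate heptahydrate 12.47 g; gentamicin 3.41 mL; L-asparagine 3.91 g; L-arginine hydrochloride 5.77 g

Scale factor relative to 1 L: 4.36.
magnesium sulfate heptahydrate: 2.86 g/L × 4.36 L = 12.47 g
gentamicin: C1V1 = C2V2 → 28.8 µg/mL × 4360 mL ÷ 36800 µg/mL = 3.41 mL
L-asparagine: 0.0896 g per 100 mL × 4360 mL ÷ 100 = 3.91 g
L-arginine hydrochloride: 6.28 mmol/L × 210.7 g/mol × 4.36 L ÷ 1000 = 5.77 g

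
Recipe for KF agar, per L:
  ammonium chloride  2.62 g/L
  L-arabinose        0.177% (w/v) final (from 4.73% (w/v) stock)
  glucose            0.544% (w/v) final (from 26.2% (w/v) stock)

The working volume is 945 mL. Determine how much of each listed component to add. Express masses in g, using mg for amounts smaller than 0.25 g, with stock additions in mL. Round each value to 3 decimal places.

Scale factor relative to 1 L: 0.945.
ammonium chloride: 2.62 g/L × 0.945 L = 2.476 g
L-arabinose: C1V1 = C2V2 → 0.177% ÷ 4.73% × 945 mL = 35.363 mL
glucose: V = C2·V2/C1 = 0.544% ÷ 26.2% × 945 mL = 19.621 mL

ammonium chloride 2.476 g; L-arabinose 35.363 mL; glucose 19.621 mL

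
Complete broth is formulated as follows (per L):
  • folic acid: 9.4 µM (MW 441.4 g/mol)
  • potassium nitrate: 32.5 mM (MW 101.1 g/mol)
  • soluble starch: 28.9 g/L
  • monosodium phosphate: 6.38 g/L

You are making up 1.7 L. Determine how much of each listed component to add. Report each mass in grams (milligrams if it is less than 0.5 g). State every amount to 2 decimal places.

folic acid 7.05 mg; potassium nitrate 5.59 g; soluble starch 49.13 g; monosodium phosphate 10.85 g

Scale factor relative to 1 L: 1.7.
folic acid: 9.4 µmol/L × 441.4 g/mol × 1.7 L ÷ 1000 = 7.05 mg
potassium nitrate: 32.5 mmol/L × 101.1 g/mol × 1.7 L ÷ 1000 = 5.59 g
soluble starch: 28.9 g/L × 1.7 L = 49.13 g
monosodium phosphate: 6.38 g/L × 1.7 L = 10.85 g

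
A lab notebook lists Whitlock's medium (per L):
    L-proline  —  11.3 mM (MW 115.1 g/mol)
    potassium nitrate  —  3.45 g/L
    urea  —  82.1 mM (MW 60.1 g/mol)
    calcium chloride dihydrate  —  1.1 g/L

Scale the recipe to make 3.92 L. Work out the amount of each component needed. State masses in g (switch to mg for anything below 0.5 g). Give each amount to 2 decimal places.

Scale factor relative to 1 L: 3.92.
L-proline: 11.3 mmol/L × 115.1 g/mol × 3.92 L ÷ 1000 = 5.10 g
potassium nitrate: 3.45 g/L × 3.92 L = 13.52 g
urea: 82.1 mmol/L × 60.1 g/mol × 3.92 L ÷ 1000 = 19.34 g
calcium chloride dihydrate: 1.1 g/L × 3.92 L = 4.31 g

L-proline 5.10 g; potassium nitrate 13.52 g; urea 19.34 g; calcium chloride dihydrate 4.31 g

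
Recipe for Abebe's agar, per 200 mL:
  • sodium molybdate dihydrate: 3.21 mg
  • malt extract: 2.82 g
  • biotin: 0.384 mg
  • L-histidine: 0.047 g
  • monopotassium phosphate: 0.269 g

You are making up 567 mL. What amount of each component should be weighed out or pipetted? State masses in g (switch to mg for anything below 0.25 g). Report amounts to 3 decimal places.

sodium molybdate dihydrate 9.100 mg; malt extract 7.995 g; biotin 1.089 mg; L-histidine 133.245 mg; monopotassium phosphate 0.763 g

Scale factor = 567 mL / 200 mL = 2.835.
sodium molybdate dihydrate: 3.21 mg × (567 mL / 200 mL) = 9.100 mg
malt extract: 2.82 g × (567 mL / 200 mL) = 7.995 g
biotin: 0.384 mg × (567 mL / 200 mL) = 1.089 mg
L-histidine: 0.047 g × (567 mL / 200 mL) = 0.133245 g = 133.245 mg
monopotassium phosphate: 0.269 g × (567 mL / 200 mL) = 0.763 g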